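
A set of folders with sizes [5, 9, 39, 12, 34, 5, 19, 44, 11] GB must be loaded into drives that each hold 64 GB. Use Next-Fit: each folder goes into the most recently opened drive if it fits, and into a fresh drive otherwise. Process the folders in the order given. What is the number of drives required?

Put 5 GB in drive 1; 59 GB remain.
Put 9 GB in drive 1; 50 GB remain.
Put 39 GB in drive 1; 11 GB remain.
Put 12 GB in drive 2; 52 GB remain.
Put 34 GB in drive 2; 18 GB remain.
Put 5 GB in drive 2; 13 GB remain.
Put 19 GB in drive 3; 45 GB remain.
Put 44 GB in drive 3; 1 GB remain.
Put 11 GB in drive 4; 53 GB remain.

4 drives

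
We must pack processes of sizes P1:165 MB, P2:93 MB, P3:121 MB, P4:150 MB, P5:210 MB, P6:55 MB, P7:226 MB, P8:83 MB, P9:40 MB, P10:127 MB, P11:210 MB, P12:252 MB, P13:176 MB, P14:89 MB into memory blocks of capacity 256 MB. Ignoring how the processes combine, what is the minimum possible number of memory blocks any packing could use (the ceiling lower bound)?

8 memory blocks

Total size = 165 + 93 + 121 + 150 + 210 + 55 + 226 + 83 + 40 + 127 + 210 + 252 + 176 + 89 = 1997 MB.
⌈1997 / 256⌉ = 8.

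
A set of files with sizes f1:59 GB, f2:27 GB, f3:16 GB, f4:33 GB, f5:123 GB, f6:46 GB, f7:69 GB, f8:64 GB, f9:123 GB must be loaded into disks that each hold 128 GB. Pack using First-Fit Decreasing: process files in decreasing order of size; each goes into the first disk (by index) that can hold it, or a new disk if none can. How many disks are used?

Sorted descending: 123, 123, 69, 64, 59, 46, 33, 27, 16.
disk 1: place 123 GB, 5 GB left
disk 2: place 123 GB, 5 GB left
disk 3: place 69 GB, 59 GB left
disk 4: place 64 GB, 64 GB left
disk 3: place 59 GB, 0 GB left
disk 4: place 46 GB, 18 GB left
disk 5: place 33 GB, 95 GB left
disk 5: place 27 GB, 68 GB left
disk 4: place 16 GB, 2 GB left
Final disks: [123] [123] [69,59] [64,46,16] [33,27].

5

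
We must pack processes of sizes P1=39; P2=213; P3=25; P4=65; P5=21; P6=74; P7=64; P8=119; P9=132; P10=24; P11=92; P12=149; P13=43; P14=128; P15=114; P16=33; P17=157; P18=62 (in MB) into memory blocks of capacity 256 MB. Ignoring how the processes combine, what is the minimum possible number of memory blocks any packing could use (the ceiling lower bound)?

Total size = 39 + 213 + 25 + 65 + 21 + 74 + 64 + 119 + 132 + 24 + 92 + 149 + 43 + 128 + 114 + 33 + 157 + 62 = 1554 MB.
⌈1554 / 256⌉ = 7.

7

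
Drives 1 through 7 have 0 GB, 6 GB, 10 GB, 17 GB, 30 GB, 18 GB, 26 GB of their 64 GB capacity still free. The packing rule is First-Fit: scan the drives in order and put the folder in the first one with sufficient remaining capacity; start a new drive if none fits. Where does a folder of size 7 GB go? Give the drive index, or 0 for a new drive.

Drives with room: drive 3 (10 GB), drive 4 (17 GB), drive 5 (30 GB), drive 6 (18 GB), drive 7 (26 GB).
The first with room is drive 3.

3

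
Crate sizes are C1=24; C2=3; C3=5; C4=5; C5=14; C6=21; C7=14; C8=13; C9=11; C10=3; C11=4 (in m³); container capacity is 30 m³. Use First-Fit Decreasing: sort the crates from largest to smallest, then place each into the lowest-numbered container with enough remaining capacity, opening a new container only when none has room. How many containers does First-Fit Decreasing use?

4

Sorted descending: 24, 21, 14, 14, 13, 11, 5, 5, 4, 3, 3.
24 m³ → container 1 (remaining 6 m³)
21 m³ → container 2 (remaining 9 m³)
14 m³ → container 3 (remaining 16 m³)
14 m³ → container 3 (remaining 2 m³)
13 m³ → container 4 (remaining 17 m³)
11 m³ → container 4 (remaining 6 m³)
5 m³ → container 1 (remaining 1 m³)
5 m³ → container 2 (remaining 4 m³)
4 m³ → container 2 (remaining 0 m³)
3 m³ → container 4 (remaining 3 m³)
3 m³ → container 4 (remaining 0 m³)
Final containers: [24,5] [21,5,4] [14,14] [13,11,3,3].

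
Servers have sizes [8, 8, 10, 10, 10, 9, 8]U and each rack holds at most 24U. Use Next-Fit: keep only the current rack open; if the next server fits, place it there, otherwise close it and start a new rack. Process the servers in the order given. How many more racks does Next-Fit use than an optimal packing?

Next-Fit: [8,8] [10,10] [10,9] [8] → 4 racks.
Total size 63U; any packing needs at least ⌈63/24⌉ = 3 racks.
An optimal packing achieves that bound: [10,10] [10,9] [8,8,8] → 3 racks.
Excess: 4 − 3 = 1.

1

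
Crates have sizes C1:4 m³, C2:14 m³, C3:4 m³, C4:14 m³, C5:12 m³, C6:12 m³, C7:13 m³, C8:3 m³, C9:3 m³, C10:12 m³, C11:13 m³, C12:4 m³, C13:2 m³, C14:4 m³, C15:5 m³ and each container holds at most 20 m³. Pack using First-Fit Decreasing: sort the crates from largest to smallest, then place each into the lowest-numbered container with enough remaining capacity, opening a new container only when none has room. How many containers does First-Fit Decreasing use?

Sorted descending: 14, 14, 13, 13, 12, 12, 12, 5, 4, 4, 4, 4, 3, 3, 2.
Put 14 m³ in container 1; 6 m³ remain.
Put 14 m³ in container 2; 6 m³ remain.
Put 13 m³ in container 3; 7 m³ remain.
Put 13 m³ in container 4; 7 m³ remain.
Put 12 m³ in container 5; 8 m³ remain.
Put 12 m³ in container 6; 8 m³ remain.
Put 12 m³ in container 7; 8 m³ remain.
Put 5 m³ in container 1; 1 m³ remain.
Put 4 m³ in container 2; 2 m³ remain.
Put 4 m³ in container 3; 3 m³ remain.
Put 4 m³ in container 4; 3 m³ remain.
Put 4 m³ in container 5; 4 m³ remain.
Put 3 m³ in container 3; 0 m³ remain.
Put 3 m³ in container 4; 0 m³ remain.
Put 2 m³ in container 2; 0 m³ remain.

7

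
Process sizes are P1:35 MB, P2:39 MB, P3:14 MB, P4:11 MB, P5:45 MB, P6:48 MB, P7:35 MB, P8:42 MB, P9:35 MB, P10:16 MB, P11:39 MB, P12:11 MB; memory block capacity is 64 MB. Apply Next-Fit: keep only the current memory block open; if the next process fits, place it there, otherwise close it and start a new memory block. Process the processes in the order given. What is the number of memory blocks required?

8 memory blocks

P1 (35 MB) → memory block 1 (remaining 29 MB)
P2 (39 MB) → memory block 2 (remaining 25 MB)
P3 (14 MB) → memory block 2 (remaining 11 MB)
P4 (11 MB) → memory block 2 (remaining 0 MB)
P5 (45 MB) → memory block 3 (remaining 19 MB)
P6 (48 MB) → memory block 4 (remaining 16 MB)
P7 (35 MB) → memory block 5 (remaining 29 MB)
P8 (42 MB) → memory block 6 (remaining 22 MB)
P9 (35 MB) → memory block 7 (remaining 29 MB)
P10 (16 MB) → memory block 7 (remaining 13 MB)
P11 (39 MB) → memory block 8 (remaining 25 MB)
P12 (11 MB) → memory block 8 (remaining 14 MB)
Final memory blocks: [35] [39,14,11] [45] [48] [35] [42] [35,16] [39,11].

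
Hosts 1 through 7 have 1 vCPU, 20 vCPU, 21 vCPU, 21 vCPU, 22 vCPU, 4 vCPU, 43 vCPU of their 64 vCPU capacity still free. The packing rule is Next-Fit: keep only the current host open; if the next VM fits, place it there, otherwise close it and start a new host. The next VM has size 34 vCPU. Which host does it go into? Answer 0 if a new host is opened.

7

Next-Fit only looks at host 7, which has 43 vCPU free.
34 vCPU fits there.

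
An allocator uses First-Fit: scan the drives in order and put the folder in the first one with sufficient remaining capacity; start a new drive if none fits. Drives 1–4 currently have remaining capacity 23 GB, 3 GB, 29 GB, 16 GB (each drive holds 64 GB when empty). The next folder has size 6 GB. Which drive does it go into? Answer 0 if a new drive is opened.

Drives with room: drive 1 (23 GB), drive 3 (29 GB), drive 4 (16 GB).
The first with room is drive 1.

1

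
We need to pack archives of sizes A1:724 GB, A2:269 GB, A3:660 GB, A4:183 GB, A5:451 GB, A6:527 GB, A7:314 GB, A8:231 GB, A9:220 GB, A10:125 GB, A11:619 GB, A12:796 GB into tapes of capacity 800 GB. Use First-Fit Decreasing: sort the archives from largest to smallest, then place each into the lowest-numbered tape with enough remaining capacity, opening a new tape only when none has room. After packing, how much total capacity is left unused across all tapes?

Sorted descending: 796, 724, 660, 619, 527, 451, 314, 269, 231, 220, 183, 125.
Put 796 GB in tape 1; 4 GB remain.
Put 724 GB in tape 2; 76 GB remain.
Put 660 GB in tape 3; 140 GB remain.
Put 619 GB in tape 4; 181 GB remain.
Put 527 GB in tape 5; 273 GB remain.
Put 451 GB in tape 6; 349 GB remain.
Put 314 GB in tape 6; 35 GB remain.
Put 269 GB in tape 5; 4 GB remain.
Put 231 GB in tape 7; 569 GB remain.
Put 220 GB in tape 7; 349 GB remain.
Put 183 GB in tape 7; 166 GB remain.
Put 125 GB in tape 3; 15 GB remain.
7 tapes × 800 GB = 5600 GB; used 5119 GB; unused 481 GB.

481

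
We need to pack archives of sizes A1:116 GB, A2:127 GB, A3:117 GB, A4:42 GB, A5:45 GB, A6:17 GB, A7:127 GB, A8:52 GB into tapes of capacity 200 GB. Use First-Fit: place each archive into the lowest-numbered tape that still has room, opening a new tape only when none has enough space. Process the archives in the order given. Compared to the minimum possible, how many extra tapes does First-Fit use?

0

First-Fit: [116,42,17] [127,45] [117,52] [127] → 4 tapes.
Total size 643 GB; any packing needs at least ⌈643/200⌉ = 4 tapes.
So 4 is already optimal.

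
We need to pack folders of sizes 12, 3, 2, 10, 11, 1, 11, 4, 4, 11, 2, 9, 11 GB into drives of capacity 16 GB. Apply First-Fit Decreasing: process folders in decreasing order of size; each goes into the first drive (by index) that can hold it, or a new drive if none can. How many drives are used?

7

Sorted descending: 12, 11, 11, 11, 11, 10, 9, 4, 4, 3, 2, 2, 1.
drive 1: place 12 GB, 4 GB left
drive 2: place 11 GB, 5 GB left
drive 3: place 11 GB, 5 GB left
drive 4: place 11 GB, 5 GB left
drive 5: place 11 GB, 5 GB left
drive 6: place 10 GB, 6 GB left
drive 7: place 9 GB, 7 GB left
drive 1: place 4 GB, 0 GB left
drive 2: place 4 GB, 1 GB left
drive 3: place 3 GB, 2 GB left
drive 3: place 2 GB, 0 GB left
drive 4: place 2 GB, 3 GB left
drive 2: place 1 GB, 0 GB left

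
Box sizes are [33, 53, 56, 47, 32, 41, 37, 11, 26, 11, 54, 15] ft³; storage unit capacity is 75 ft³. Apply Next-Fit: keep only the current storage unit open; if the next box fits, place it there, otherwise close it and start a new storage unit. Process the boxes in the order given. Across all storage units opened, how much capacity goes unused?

Put 33 ft³ in storage unit 1; 42 ft³ remain.
Put 53 ft³ in storage unit 2; 22 ft³ remain.
Put 56 ft³ in storage unit 3; 19 ft³ remain.
Put 47 ft³ in storage unit 4; 28 ft³ remain.
Put 32 ft³ in storage unit 5; 43 ft³ remain.
Put 41 ft³ in storage unit 5; 2 ft³ remain.
Put 37 ft³ in storage unit 6; 38 ft³ remain.
Put 11 ft³ in storage unit 6; 27 ft³ remain.
Put 26 ft³ in storage unit 6; 1 ft³ remain.
Put 11 ft³ in storage unit 7; 64 ft³ remain.
Put 54 ft³ in storage unit 7; 10 ft³ remain.
Put 15 ft³ in storage unit 8; 60 ft³ remain.
8 storage units × 75 ft³ = 600 ft³; used 416 ft³; unused 184 ft³.

184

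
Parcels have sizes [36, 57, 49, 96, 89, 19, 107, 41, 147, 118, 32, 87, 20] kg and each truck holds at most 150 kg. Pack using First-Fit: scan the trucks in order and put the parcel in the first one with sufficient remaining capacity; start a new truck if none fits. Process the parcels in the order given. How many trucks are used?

7 trucks

36 kg → truck 1 (remaining 114 kg)
57 kg → truck 1 (remaining 57 kg)
49 kg → truck 1 (remaining 8 kg)
96 kg → truck 2 (remaining 54 kg)
89 kg → truck 3 (remaining 61 kg)
19 kg → truck 2 (remaining 35 kg)
107 kg → truck 4 (remaining 43 kg)
41 kg → truck 3 (remaining 20 kg)
147 kg → truck 5 (remaining 3 kg)
118 kg → truck 6 (remaining 32 kg)
32 kg → truck 2 (remaining 3 kg)
87 kg → truck 7 (remaining 63 kg)
20 kg → truck 3 (remaining 0 kg)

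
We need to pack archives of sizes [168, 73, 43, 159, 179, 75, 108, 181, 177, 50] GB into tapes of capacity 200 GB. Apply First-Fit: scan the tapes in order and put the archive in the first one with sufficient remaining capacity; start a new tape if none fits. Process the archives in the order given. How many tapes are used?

7

Put 168 GB in tape 1; 32 GB remain.
Put 73 GB in tape 2; 127 GB remain.
Put 43 GB in tape 2; 84 GB remain.
Put 159 GB in tape 3; 41 GB remain.
Put 179 GB in tape 4; 21 GB remain.
Put 75 GB in tape 2; 9 GB remain.
Put 108 GB in tape 5; 92 GB remain.
Put 181 GB in tape 6; 19 GB remain.
Put 177 GB in tape 7; 23 GB remain.
Put 50 GB in tape 5; 42 GB remain.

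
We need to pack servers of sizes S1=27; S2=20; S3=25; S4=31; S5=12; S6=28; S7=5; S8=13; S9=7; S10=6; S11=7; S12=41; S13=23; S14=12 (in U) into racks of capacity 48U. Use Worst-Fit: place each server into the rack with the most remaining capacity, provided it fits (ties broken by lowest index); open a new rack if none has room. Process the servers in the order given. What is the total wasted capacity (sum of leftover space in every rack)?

31

S1 (27U) → rack 1 (remaining 21U)
S2 (20U) → rack 1 (remaining 1U)
S3 (25U) → rack 2 (remaining 23U)
S4 (31U) → rack 3 (remaining 17U)
S5 (12U) → rack 2 (remaining 11U)
S6 (28U) → rack 4 (remaining 20U)
S7 (5U) → rack 4 (remaining 15U)
S8 (13U) → rack 3 (remaining 4U)
S9 (7U) → rack 4 (remaining 8U)
S10 (6U) → rack 2 (remaining 5U)
S11 (7U) → rack 4 (remaining 1U)
S12 (41U) → rack 5 (remaining 7U)
S13 (23U) → rack 6 (remaining 25U)
S14 (12U) → rack 6 (remaining 13U)
6 racks × 48U = 288U; used 257U; unused 31U.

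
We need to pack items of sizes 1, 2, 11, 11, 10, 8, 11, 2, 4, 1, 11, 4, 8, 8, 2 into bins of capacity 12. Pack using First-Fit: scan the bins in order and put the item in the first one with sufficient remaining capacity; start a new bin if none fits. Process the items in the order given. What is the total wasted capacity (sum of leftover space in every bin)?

Put 1 in bin 1; 11 remain.
Put 2 in bin 1; 9 remain.
Put 11 in bin 2; 1 remain.
Put 11 in bin 3; 1 remain.
Put 10 in bin 4; 2 remain.
Put 8 in bin 1; 1 remain.
Put 11 in bin 5; 1 remain.
Put 2 in bin 4; 0 remain.
Put 4 in bin 6; 8 remain.
Put 1 in bin 1; 0 remain.
Put 11 in bin 7; 1 remain.
Put 4 in bin 6; 4 remain.
Put 8 in bin 8; 4 remain.
Put 8 in bin 9; 4 remain.
Put 2 in bin 6; 2 remain.
9 bins × 12 = 108; used 94; unused 14.

14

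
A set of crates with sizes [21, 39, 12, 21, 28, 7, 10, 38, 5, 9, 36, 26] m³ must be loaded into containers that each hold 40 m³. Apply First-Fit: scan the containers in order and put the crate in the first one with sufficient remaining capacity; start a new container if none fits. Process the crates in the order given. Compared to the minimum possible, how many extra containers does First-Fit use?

First-Fit: [21,12,7] [39] [21,10,5] [28,9] [38] [36] [26] → 7 containers.
Total size 252 m³; any packing needs at least ⌈252/40⌉ = 7 containers.
So 7 is already optimal.

0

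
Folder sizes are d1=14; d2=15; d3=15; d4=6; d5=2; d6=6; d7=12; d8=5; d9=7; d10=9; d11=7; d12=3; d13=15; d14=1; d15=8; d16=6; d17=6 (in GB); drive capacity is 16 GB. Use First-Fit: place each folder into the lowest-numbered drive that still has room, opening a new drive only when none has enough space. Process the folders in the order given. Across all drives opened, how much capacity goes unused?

23

Put d1 (14 GB) in drive 1; 2 GB remain.
Put d2 (15 GB) in drive 2; 1 GB remain.
Put d3 (15 GB) in drive 3; 1 GB remain.
Put d4 (6 GB) in drive 4; 10 GB remain.
Put d5 (2 GB) in drive 1; 0 GB remain.
Put d6 (6 GB) in drive 4; 4 GB remain.
Put d7 (12 GB) in drive 5; 4 GB remain.
Put d8 (5 GB) in drive 6; 11 GB remain.
Put d9 (7 GB) in drive 6; 4 GB remain.
Put d10 (9 GB) in drive 7; 7 GB remain.
Put d11 (7 GB) in drive 7; 0 GB remain.
Put d12 (3 GB) in drive 4; 1 GB remain.
Put d13 (15 GB) in drive 8; 1 GB remain.
Put d14 (1 GB) in drive 2; 0 GB remain.
Put d15 (8 GB) in drive 9; 8 GB remain.
Put d16 (6 GB) in drive 9; 2 GB remain.
Put d17 (6 GB) in drive 10; 10 GB remain.
10 drives × 16 GB = 160 GB; used 137 GB; unused 23 GB.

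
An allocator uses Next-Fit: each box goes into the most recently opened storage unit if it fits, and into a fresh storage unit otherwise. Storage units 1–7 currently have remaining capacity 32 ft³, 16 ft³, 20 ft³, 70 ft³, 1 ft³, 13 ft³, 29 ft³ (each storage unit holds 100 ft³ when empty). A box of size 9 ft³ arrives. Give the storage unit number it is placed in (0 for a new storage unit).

Next-Fit only looks at storage unit 7, which has 29 ft³ free.
9 ft³ fits there.

7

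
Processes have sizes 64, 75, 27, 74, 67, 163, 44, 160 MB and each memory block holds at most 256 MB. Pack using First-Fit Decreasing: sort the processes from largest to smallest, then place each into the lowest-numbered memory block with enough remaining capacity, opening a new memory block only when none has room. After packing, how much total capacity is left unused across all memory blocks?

Sorted descending: 163, 160, 75, 74, 67, 64, 44, 27.
Put 163 MB in memory block 1; 93 MB remain.
Put 160 MB in memory block 2; 96 MB remain.
Put 75 MB in memory block 1; 18 MB remain.
Put 74 MB in memory block 2; 22 MB remain.
Put 67 MB in memory block 3; 189 MB remain.
Put 64 MB in memory block 3; 125 MB remain.
Put 44 MB in memory block 3; 81 MB remain.
Put 27 MB in memory block 3; 54 MB remain.
3 memory blocks × 256 MB = 768 MB; used 674 MB; unused 94 MB.

94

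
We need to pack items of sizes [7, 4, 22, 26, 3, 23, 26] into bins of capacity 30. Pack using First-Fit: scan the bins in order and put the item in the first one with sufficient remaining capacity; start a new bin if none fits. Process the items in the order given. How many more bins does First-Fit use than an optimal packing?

First-Fit: [7,4,3] [22] [26] [23] [26] → 5 bins.
Total size 111; any packing needs at least ⌈111/30⌉ = 4 bins.
An optimal packing achieves that bound: [26,4] [26,3] [23,7] [22] → 4 bins.
Excess: 5 − 4 = 1.

1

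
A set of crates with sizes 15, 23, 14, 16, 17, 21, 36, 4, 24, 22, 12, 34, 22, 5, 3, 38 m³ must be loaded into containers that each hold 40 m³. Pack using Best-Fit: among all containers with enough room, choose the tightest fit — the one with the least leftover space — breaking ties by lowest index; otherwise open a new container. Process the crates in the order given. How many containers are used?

container 1: place 15 m³, 25 m³ left
container 1: place 23 m³, 2 m³ left
container 2: place 14 m³, 26 m³ left
container 2: place 16 m³, 10 m³ left
container 3: place 17 m³, 23 m³ left
container 3: place 21 m³, 2 m³ left
container 4: place 36 m³, 4 m³ left
container 4: place 4 m³, 0 m³ left
container 5: place 24 m³, 16 m³ left
container 6: place 22 m³, 18 m³ left
container 5: place 12 m³, 4 m³ left
container 7: place 34 m³, 6 m³ left
container 8: place 22 m³, 18 m³ left
container 7: place 5 m³, 1 m³ left
container 5: place 3 m³, 1 m³ left
container 9: place 38 m³, 2 m³ left
Final containers: [15,23] [14,16] [17,21] [36,4] [24,12,3] [22] [34,5] [22] [38].

9 containers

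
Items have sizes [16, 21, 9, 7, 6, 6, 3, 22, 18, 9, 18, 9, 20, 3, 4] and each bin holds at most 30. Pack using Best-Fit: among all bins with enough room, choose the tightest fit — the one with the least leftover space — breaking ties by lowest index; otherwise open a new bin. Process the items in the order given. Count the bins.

6 bins

bin 1: place 16, 14 left
bin 2: place 21, 9 left
bin 2: place 9, 0 left
bin 1: place 7, 7 left
bin 1: place 6, 1 left
bin 3: place 6, 24 left
bin 3: place 3, 21 left
bin 4: place 22, 8 left
bin 3: place 18, 3 left
bin 5: place 9, 21 left
bin 5: place 18, 3 left
bin 6: place 9, 21 left
bin 6: place 20, 1 left
bin 3: place 3, 0 left
bin 4: place 4, 4 left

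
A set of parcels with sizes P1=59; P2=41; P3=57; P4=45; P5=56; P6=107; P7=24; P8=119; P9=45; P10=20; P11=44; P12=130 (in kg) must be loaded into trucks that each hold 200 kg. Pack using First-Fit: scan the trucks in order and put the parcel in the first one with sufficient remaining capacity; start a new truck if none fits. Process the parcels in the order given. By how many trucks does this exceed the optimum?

1

First-Fit: [59,41,57,24] [45,56,45,20] [107,44] [119] [130] → 5 trucks.
Total size 747 kg; any packing needs at least ⌈747/200⌉ = 4 trucks.
An optimal packing achieves that bound: [130,59] [119,57,24] [107,56,20] [45,45,44,41] → 4 trucks.
Excess: 5 − 4 = 1.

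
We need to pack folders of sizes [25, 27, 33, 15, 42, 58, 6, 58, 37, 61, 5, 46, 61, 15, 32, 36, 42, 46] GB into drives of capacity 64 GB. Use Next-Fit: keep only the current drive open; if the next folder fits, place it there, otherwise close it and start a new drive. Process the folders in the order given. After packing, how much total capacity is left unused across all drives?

Put 25 GB in drive 1; 39 GB remain.
Put 27 GB in drive 1; 12 GB remain.
Put 33 GB in drive 2; 31 GB remain.
Put 15 GB in drive 2; 16 GB remain.
Put 42 GB in drive 3; 22 GB remain.
Put 58 GB in drive 4; 6 GB remain.
Put 6 GB in drive 4; 0 GB remain.
Put 58 GB in drive 5; 6 GB remain.
Put 37 GB in drive 6; 27 GB remain.
Put 61 GB in drive 7; 3 GB remain.
Put 5 GB in drive 8; 59 GB remain.
Put 46 GB in drive 8; 13 GB remain.
Put 61 GB in drive 9; 3 GB remain.
Put 15 GB in drive 10; 49 GB remain.
Put 32 GB in drive 10; 17 GB remain.
Put 36 GB in drive 11; 28 GB remain.
Put 42 GB in drive 12; 22 GB remain.
Put 46 GB in drive 13; 18 GB remain.
13 drives × 64 GB = 832 GB; used 645 GB; unused 187 GB.

187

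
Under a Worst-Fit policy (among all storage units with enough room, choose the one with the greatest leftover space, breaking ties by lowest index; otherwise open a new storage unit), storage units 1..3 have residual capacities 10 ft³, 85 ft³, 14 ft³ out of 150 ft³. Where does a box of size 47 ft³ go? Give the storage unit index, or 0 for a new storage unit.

Storage units with room: storage unit 2 (85 ft³).
Most room is storage unit 2 with 85 ft³ free.

2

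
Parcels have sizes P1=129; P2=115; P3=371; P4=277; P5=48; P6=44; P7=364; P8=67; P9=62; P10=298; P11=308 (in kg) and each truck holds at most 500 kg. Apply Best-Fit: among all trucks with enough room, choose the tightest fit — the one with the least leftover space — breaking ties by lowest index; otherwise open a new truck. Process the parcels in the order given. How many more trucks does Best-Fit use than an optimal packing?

Best-Fit: [129,115] [371,48,44] [277] [364,67,62] [298] [308] → 6 trucks.
Total size 2083 kg; any packing needs at least ⌈2083/500⌉ = 5 trucks.
An optimal packing achieves that bound: [371,129] [364,115] [308,67,62,48] [298,44] [277] → 5 trucks.
Excess: 6 − 5 = 1.

1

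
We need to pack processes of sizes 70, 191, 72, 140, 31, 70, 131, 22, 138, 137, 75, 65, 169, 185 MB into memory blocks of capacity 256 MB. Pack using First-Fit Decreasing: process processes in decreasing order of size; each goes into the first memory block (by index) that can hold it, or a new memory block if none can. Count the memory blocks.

7

Sorted descending: 191, 185, 169, 140, 138, 137, 131, 75, 72, 70, 70, 65, 31, 22.
Put 191 MB in memory block 1; 65 MB remain.
Put 185 MB in memory block 2; 71 MB remain.
Put 169 MB in memory block 3; 87 MB remain.
Put 140 MB in memory block 4; 116 MB remain.
Put 138 MB in memory block 5; 118 MB remain.
Put 137 MB in memory block 6; 119 MB remain.
Put 131 MB in memory block 7; 125 MB remain.
Put 75 MB in memory block 3; 12 MB remain.
Put 72 MB in memory block 4; 44 MB remain.
Put 70 MB in memory block 2; 1 MB remain.
Put 70 MB in memory block 5; 48 MB remain.
Put 65 MB in memory block 1; 0 MB remain.
Put 31 MB in memory block 4; 13 MB remain.
Put 22 MB in memory block 5; 26 MB remain.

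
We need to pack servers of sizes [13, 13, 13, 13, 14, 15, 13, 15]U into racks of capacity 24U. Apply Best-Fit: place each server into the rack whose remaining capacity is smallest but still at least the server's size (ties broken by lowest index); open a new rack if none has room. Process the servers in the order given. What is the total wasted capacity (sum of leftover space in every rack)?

rack 1: place 13U, 11U left
rack 2: place 13U, 11U left
rack 3: place 13U, 11U left
rack 4: place 13U, 11U left
rack 5: place 14U, 10U left
rack 6: place 15U, 9U left
rack 7: place 13U, 11U left
rack 8: place 15U, 9U left
8 racks × 24U = 192U; used 109U; unused 83U.

83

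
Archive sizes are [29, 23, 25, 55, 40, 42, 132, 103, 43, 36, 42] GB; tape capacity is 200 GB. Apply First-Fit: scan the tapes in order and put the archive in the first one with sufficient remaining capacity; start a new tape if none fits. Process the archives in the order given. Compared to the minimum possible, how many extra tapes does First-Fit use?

1

First-Fit: [29,23,25,55,40] [42,132] [103,43,36] [42] → 4 tapes.
Total size 570 GB; any packing needs at least ⌈570/200⌉ = 3 tapes.
An optimal packing achieves that bound: [132,55] [103,43,42] [42,40,36,29,25,23] → 3 tapes.
Excess: 4 − 3 = 1.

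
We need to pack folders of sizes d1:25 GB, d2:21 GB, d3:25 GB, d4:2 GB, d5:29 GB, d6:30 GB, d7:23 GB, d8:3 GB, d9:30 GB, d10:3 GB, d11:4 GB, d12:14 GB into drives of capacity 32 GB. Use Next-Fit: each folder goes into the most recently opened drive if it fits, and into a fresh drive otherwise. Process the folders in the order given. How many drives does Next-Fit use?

d1 (25 GB) → drive 1 (remaining 7 GB)
d2 (21 GB) → drive 2 (remaining 11 GB)
d3 (25 GB) → drive 3 (remaining 7 GB)
d4 (2 GB) → drive 3 (remaining 5 GB)
d5 (29 GB) → drive 4 (remaining 3 GB)
d6 (30 GB) → drive 5 (remaining 2 GB)
d7 (23 GB) → drive 6 (remaining 9 GB)
d8 (3 GB) → drive 6 (remaining 6 GB)
d9 (30 GB) → drive 7 (remaining 2 GB)
d10 (3 GB) → drive 8 (remaining 29 GB)
d11 (4 GB) → drive 8 (remaining 25 GB)
d12 (14 GB) → drive 8 (remaining 11 GB)
Final drives: [25] [21] [25,2] [29] [30] [23,3] [30] [3,4,14].

8 drives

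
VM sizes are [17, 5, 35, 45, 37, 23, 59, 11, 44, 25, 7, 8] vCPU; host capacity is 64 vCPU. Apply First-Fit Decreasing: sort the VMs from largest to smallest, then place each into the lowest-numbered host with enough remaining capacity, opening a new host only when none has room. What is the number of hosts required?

6

Sorted descending: 59, 45, 44, 37, 35, 25, 23, 17, 11, 8, 7, 5.
59 vCPU → host 1 (remaining 5 vCPU)
45 vCPU → host 2 (remaining 19 vCPU)
44 vCPU → host 3 (remaining 20 vCPU)
37 vCPU → host 4 (remaining 27 vCPU)
35 vCPU → host 5 (remaining 29 vCPU)
25 vCPU → host 4 (remaining 2 vCPU)
23 vCPU → host 5 (remaining 6 vCPU)
17 vCPU → host 2 (remaining 2 vCPU)
11 vCPU → host 3 (remaining 9 vCPU)
8 vCPU → host 3 (remaining 1 vCPU)
7 vCPU → host 6 (remaining 57 vCPU)
5 vCPU → host 1 (remaining 0 vCPU)
Final hosts: [59,5] [45,17] [44,11,8] [37,25] [35,23] [7].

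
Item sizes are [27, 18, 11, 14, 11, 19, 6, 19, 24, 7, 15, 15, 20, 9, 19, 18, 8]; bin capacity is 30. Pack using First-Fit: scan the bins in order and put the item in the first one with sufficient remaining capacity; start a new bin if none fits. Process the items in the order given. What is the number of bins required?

bin 1: place 27, 3 left
bin 2: place 18, 12 left
bin 2: place 11, 1 left
bin 3: place 14, 16 left
bin 3: place 11, 5 left
bin 4: place 19, 11 left
bin 4: place 6, 5 left
bin 5: place 19, 11 left
bin 6: place 24, 6 left
bin 5: place 7, 4 left
bin 7: place 15, 15 left
bin 7: place 15, 0 left
bin 8: place 20, 10 left
bin 8: place 9, 1 left
bin 9: place 19, 11 left
bin 10: place 18, 12 left
bin 9: place 8, 3 left
Final bins: [27] [18,11] [14,11] [19,6] [19,7] [24] [15,15] [20,9] [19,8] [18].

10 bins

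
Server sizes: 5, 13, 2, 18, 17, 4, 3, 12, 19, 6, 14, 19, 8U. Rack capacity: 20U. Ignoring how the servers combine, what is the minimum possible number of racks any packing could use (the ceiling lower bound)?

7 racks

Total size = 5 + 13 + 2 + 18 + 17 + 4 + 3 + 12 + 19 + 6 + 14 + 19 + 8 = 140U.
⌈140 / 20⌉ = 7.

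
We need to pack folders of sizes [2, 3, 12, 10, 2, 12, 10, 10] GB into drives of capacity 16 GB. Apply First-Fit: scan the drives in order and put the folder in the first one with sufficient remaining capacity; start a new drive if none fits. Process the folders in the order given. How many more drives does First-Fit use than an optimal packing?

First-Fit: [2,3,10] [12,2] [12] [10] [10] → 5 drives.
5 folders exceed 8 GB (half the capacity), and no two of those can share a drive, so at least 5 drives are needed.
So 5 is already optimal.

0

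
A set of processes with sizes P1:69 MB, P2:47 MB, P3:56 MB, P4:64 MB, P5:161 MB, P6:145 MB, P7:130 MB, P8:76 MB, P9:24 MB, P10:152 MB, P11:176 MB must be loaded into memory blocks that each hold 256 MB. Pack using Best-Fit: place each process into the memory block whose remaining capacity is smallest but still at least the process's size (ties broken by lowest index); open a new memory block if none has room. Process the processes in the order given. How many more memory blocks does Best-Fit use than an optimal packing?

Best-Fit: [69,47,56,64] [161,76] [145,24] [130] [152] [176] → 6 memory blocks.
Total size 1100 MB; any packing needs at least ⌈1100/256⌉ = 5 memory blocks.
An optimal packing achieves that bound: [176,76] [161,69,24] [152,64] [145,56,47] [130] → 5 memory blocks.
Excess: 6 − 5 = 1.

1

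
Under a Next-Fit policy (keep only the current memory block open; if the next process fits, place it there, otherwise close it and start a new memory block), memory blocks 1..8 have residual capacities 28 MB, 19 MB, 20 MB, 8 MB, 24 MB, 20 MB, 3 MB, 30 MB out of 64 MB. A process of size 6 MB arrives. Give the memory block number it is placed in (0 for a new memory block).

8

Next-Fit only looks at memory block 8, which has 30 MB free.
6 MB fits there.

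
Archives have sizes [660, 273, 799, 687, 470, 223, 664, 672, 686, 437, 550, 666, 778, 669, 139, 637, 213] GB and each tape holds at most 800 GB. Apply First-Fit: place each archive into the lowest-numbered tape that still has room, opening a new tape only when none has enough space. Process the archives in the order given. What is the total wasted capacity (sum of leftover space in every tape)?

1177

660 GB → tape 1 (remaining 140 GB)
273 GB → tape 2 (remaining 527 GB)
799 GB → tape 3 (remaining 1 GB)
687 GB → tape 4 (remaining 113 GB)
470 GB → tape 2 (remaining 57 GB)
223 GB → tape 5 (remaining 577 GB)
664 GB → tape 6 (remaining 136 GB)
672 GB → tape 7 (remaining 128 GB)
686 GB → tape 8 (remaining 114 GB)
437 GB → tape 5 (remaining 140 GB)
550 GB → tape 9 (remaining 250 GB)
666 GB → tape 10 (remaining 134 GB)
778 GB → tape 11 (remaining 22 GB)
669 GB → tape 12 (remaining 131 GB)
139 GB → tape 1 (remaining 1 GB)
637 GB → tape 13 (remaining 163 GB)
213 GB → tape 9 (remaining 37 GB)
13 tapes × 800 GB = 10400 GB; used 9223 GB; unused 1177 GB.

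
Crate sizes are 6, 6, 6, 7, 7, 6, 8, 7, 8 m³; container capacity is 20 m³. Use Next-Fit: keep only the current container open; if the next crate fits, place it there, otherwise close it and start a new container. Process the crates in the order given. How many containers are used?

Put 6 m³ in container 1; 14 m³ remain.
Put 6 m³ in container 1; 8 m³ remain.
Put 6 m³ in container 1; 2 m³ remain.
Put 7 m³ in container 2; 13 m³ remain.
Put 7 m³ in container 2; 6 m³ remain.
Put 6 m³ in container 2; 0 m³ remain.
Put 8 m³ in container 3; 12 m³ remain.
Put 7 m³ in container 3; 5 m³ remain.
Put 8 m³ in container 4; 12 m³ remain.
Final containers: [6,6,6] [7,7,6] [8,7] [8].

4 containers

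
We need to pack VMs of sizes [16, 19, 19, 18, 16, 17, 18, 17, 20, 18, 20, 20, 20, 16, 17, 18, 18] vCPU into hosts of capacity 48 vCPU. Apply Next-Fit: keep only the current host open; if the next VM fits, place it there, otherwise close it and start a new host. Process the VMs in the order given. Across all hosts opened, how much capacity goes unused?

Put 16 vCPU in host 1; 32 vCPU remain.
Put 19 vCPU in host 1; 13 vCPU remain.
Put 19 vCPU in host 2; 29 vCPU remain.
Put 18 vCPU in host 2; 11 vCPU remain.
Put 16 vCPU in host 3; 32 vCPU remain.
Put 17 vCPU in host 3; 15 vCPU remain.
Put 18 vCPU in host 4; 30 vCPU remain.
Put 17 vCPU in host 4; 13 vCPU remain.
Put 20 vCPU in host 5; 28 vCPU remain.
Put 18 vCPU in host 5; 10 vCPU remain.
Put 20 vCPU in host 6; 28 vCPU remain.
Put 20 vCPU in host 6; 8 vCPU remain.
Put 20 vCPU in host 7; 28 vCPU remain.
Put 16 vCPU in host 7; 12 vCPU remain.
Put 17 vCPU in host 8; 31 vCPU remain.
Put 18 vCPU in host 8; 13 vCPU remain.
Put 18 vCPU in host 9; 30 vCPU remain.
9 hosts × 48 vCPU = 432 vCPU; used 307 vCPU; unused 125 vCPU.

125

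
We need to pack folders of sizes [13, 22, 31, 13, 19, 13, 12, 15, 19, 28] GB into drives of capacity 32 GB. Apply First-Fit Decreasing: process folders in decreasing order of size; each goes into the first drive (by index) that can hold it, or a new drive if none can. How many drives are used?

7 drives

Sorted descending: 31, 28, 22, 19, 19, 15, 13, 13, 13, 12.
drive 1: place 31 GB, 1 GB left
drive 2: place 28 GB, 4 GB left
drive 3: place 22 GB, 10 GB left
drive 4: place 19 GB, 13 GB left
drive 5: place 19 GB, 13 GB left
drive 6: place 15 GB, 17 GB left
drive 4: place 13 GB, 0 GB left
drive 5: place 13 GB, 0 GB left
drive 6: place 13 GB, 4 GB left
drive 7: place 12 GB, 20 GB left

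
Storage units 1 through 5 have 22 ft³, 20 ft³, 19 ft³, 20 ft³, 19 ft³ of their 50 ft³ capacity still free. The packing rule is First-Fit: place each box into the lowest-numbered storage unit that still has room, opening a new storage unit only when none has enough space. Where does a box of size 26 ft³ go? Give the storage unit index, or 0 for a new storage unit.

No storage unit has ≥ 26 ft³ free, so a new storage unit is opened.

0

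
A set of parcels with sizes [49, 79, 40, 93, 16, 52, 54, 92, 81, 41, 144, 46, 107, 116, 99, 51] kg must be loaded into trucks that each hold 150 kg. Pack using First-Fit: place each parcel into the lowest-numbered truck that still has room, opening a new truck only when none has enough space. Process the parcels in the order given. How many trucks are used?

9

truck 1: place 49 kg, 101 kg left
truck 1: place 79 kg, 22 kg left
truck 2: place 40 kg, 110 kg left
truck 2: place 93 kg, 17 kg left
truck 1: place 16 kg, 6 kg left
truck 3: place 52 kg, 98 kg left
truck 3: place 54 kg, 44 kg left
truck 4: place 92 kg, 58 kg left
truck 5: place 81 kg, 69 kg left
truck 3: place 41 kg, 3 kg left
truck 6: place 144 kg, 6 kg left
truck 4: place 46 kg, 12 kg left
truck 7: place 107 kg, 43 kg left
truck 8: place 116 kg, 34 kg left
truck 9: place 99 kg, 51 kg left
truck 5: place 51 kg, 18 kg left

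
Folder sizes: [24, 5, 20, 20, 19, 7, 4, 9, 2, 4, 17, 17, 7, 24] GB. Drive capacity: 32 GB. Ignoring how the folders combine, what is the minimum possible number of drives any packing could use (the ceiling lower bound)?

Total size = 24 + 5 + 20 + 20 + 19 + 7 + 4 + 9 + 2 + 4 + 17 + 17 + 7 + 24 = 179 GB.
⌈179 / 32⌉ = 6.

6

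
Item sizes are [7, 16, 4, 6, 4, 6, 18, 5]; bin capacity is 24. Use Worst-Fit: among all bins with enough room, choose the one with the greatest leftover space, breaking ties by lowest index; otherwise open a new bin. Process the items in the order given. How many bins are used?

bin 1: place 7, 17 left
bin 1: place 16, 1 left
bin 2: place 4, 20 left
bin 2: place 6, 14 left
bin 2: place 4, 10 left
bin 2: place 6, 4 left
bin 3: place 18, 6 left
bin 3: place 5, 1 left
Final bins: [7,16] [4,6,4,6] [18,5].

3 bins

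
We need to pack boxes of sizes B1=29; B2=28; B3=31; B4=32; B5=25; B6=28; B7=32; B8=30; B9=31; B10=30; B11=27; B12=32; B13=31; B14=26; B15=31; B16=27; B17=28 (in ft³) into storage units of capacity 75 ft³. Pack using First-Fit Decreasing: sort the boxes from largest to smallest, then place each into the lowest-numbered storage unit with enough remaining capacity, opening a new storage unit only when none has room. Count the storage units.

9

Sorted descending: 32, 32, 32, 31, 31, 31, 31, 30, 30, 29, 28, 28, 28, 27, 27, 26, 25.
32 ft³ → storage unit 1 (remaining 43 ft³)
32 ft³ → storage unit 1 (remaining 11 ft³)
32 ft³ → storage unit 2 (remaining 43 ft³)
31 ft³ → storage unit 2 (remaining 12 ft³)
31 ft³ → storage unit 3 (remaining 44 ft³)
31 ft³ → storage unit 3 (remaining 13 ft³)
31 ft³ → storage unit 4 (remaining 44 ft³)
30 ft³ → storage unit 4 (remaining 14 ft³)
30 ft³ → storage unit 5 (remaining 45 ft³)
29 ft³ → storage unit 5 (remaining 16 ft³)
28 ft³ → storage unit 6 (remaining 47 ft³)
28 ft³ → storage unit 6 (remaining 19 ft³)
28 ft³ → storage unit 7 (remaining 47 ft³)
27 ft³ → storage unit 7 (remaining 20 ft³)
27 ft³ → storage unit 8 (remaining 48 ft³)
26 ft³ → storage unit 8 (remaining 22 ft³)
25 ft³ → storage unit 9 (remaining 50 ft³)
Final storage units: [32,32] [32,31] [31,31] [31,30] [30,29] [28,28] [28,27] [27,26] [25].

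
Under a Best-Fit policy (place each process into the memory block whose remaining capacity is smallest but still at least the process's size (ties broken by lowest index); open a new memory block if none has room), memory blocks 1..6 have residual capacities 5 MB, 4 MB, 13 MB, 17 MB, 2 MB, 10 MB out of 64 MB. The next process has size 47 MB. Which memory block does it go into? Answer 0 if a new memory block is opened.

No memory block has ≥ 47 MB free, so a new memory block is opened.

0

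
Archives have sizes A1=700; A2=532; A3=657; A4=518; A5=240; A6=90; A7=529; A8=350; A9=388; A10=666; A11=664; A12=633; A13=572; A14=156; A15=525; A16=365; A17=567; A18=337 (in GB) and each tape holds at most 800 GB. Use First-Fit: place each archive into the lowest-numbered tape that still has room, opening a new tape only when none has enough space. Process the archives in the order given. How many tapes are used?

13

A1 (700 GB) → tape 1 (remaining 100 GB)
A2 (532 GB) → tape 2 (remaining 268 GB)
A3 (657 GB) → tape 3 (remaining 143 GB)
A4 (518 GB) → tape 4 (remaining 282 GB)
A5 (240 GB) → tape 2 (remaining 28 GB)
A6 (90 GB) → tape 1 (remaining 10 GB)
A7 (529 GB) → tape 5 (remaining 271 GB)
A8 (350 GB) → tape 6 (remaining 450 GB)
A9 (388 GB) → tape 6 (remaining 62 GB)
A10 (666 GB) → tape 7 (remaining 134 GB)
A11 (664 GB) → tape 8 (remaining 136 GB)
A12 (633 GB) → tape 9 (remaining 167 GB)
A13 (572 GB) → tape 10 (remaining 228 GB)
A14 (156 GB) → tape 4 (remaining 126 GB)
A15 (525 GB) → tape 11 (remaining 275 GB)
A16 (365 GB) → tape 12 (remaining 435 GB)
A17 (567 GB) → tape 13 (remaining 233 GB)
A18 (337 GB) → tape 12 (remaining 98 GB)
Final tapes: [700,90] [532,240] [657] [518,156] [529] [350,388] [666] [664] [633] [572] [525] [365,337] [567].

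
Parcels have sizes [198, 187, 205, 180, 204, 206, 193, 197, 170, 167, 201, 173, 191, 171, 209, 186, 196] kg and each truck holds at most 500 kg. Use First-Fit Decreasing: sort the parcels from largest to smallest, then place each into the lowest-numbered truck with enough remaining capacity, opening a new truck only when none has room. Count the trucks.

9

Sorted descending: 209, 206, 205, 204, 201, 198, 197, 196, 193, 191, 187, 186, 180, 173, 171, 170, 167.
209 kg → truck 1 (remaining 291 kg)
206 kg → truck 1 (remaining 85 kg)
205 kg → truck 2 (remaining 295 kg)
204 kg → truck 2 (remaining 91 kg)
201 kg → truck 3 (remaining 299 kg)
198 kg → truck 3 (remaining 101 kg)
197 kg → truck 4 (remaining 303 kg)
196 kg → truck 4 (remaining 107 kg)
193 kg → truck 5 (remaining 307 kg)
191 kg → truck 5 (remaining 116 kg)
187 kg → truck 6 (remaining 313 kg)
186 kg → truck 6 (remaining 127 kg)
180 kg → truck 7 (remaining 320 kg)
173 kg → truck 7 (remaining 147 kg)
171 kg → truck 8 (remaining 329 kg)
170 kg → truck 8 (remaining 159 kg)
167 kg → truck 9 (remaining 333 kg)
Final trucks: [209,206] [205,204] [201,198] [197,196] [193,191] [187,186] [180,173] [171,170] [167].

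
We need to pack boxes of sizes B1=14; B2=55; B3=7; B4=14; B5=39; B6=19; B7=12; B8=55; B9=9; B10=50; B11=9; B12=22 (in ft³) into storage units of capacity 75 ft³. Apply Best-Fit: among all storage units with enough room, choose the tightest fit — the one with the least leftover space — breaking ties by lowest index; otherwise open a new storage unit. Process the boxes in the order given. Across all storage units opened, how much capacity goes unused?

70

Put B1 (14 ft³) in storage unit 1; 61 ft³ remain.
Put B2 (55 ft³) in storage unit 1; 6 ft³ remain.
Put B3 (7 ft³) in storage unit 2; 68 ft³ remain.
Put B4 (14 ft³) in storage unit 2; 54 ft³ remain.
Put B5 (39 ft³) in storage unit 2; 15 ft³ remain.
Put B6 (19 ft³) in storage unit 3; 56 ft³ remain.
Put B7 (12 ft³) in storage unit 2; 3 ft³ remain.
Put B8 (55 ft³) in storage unit 3; 1 ft³ remain.
Put B9 (9 ft³) in storage unit 4; 66 ft³ remain.
Put B10 (50 ft³) in storage unit 4; 16 ft³ remain.
Put B11 (9 ft³) in storage unit 4; 7 ft³ remain.
Put B12 (22 ft³) in storage unit 5; 53 ft³ remain.
5 storage units × 75 ft³ = 375 ft³; used 305 ft³; unused 70 ft³.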